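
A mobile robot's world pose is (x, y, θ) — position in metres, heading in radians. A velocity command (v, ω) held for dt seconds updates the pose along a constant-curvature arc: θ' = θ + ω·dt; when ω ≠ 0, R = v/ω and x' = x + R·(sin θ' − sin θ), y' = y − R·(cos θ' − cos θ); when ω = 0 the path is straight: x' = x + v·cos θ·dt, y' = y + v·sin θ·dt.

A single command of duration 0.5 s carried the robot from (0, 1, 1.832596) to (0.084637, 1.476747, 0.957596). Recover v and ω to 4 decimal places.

v = 1.0000, ω = -1.7500

Δθ = 0.957596 − 1.832596 = -0.875000
ω = Δθ/dt = -0.875000/0.5 = -1.7500
R = −Δy/(cos θ' − cos θ) = -0.5714
v = R·ω = -0.5714·-1.7500 = 1.0000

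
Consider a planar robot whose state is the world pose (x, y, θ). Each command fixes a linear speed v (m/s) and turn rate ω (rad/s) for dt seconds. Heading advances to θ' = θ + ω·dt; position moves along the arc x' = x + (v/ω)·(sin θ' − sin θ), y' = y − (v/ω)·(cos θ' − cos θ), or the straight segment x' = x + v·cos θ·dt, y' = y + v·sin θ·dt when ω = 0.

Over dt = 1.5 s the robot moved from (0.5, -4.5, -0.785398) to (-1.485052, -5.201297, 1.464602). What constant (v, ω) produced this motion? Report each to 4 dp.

Δθ = 1.464602 − -0.785398 = 2.250000
ω = Δθ/dt = 2.250000/1.5 = 1.5000
R = Δx/(sin θ' − sin θ) = -1.1667
v = R·ω = -1.1667·1.5000 = -1.7500

v = -1.7500, ω = 1.5000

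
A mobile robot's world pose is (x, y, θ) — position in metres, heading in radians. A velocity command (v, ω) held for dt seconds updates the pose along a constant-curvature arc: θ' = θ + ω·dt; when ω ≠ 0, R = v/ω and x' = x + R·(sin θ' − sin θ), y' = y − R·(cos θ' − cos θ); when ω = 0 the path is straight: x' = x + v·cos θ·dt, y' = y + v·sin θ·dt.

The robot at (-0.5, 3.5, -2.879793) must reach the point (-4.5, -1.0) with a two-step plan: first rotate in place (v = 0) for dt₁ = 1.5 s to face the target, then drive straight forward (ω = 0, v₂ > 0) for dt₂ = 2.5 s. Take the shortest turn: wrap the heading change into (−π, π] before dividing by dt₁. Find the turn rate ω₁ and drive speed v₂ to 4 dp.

heading to target = atan2(-1−3.5, -4.5−-0.5) = -2.2974
Δθ = wrap(-2.2974 − -2.8798) = 0.5824; ω₁ = Δθ/dt₁ = 0.3882
distance = √((-4.5−-0.5)² + (-1−3.5)²) = 6.0208; v₂ = distance/dt₂ = 2.4083

ω₁ = 0.3882, v₂ = 2.4083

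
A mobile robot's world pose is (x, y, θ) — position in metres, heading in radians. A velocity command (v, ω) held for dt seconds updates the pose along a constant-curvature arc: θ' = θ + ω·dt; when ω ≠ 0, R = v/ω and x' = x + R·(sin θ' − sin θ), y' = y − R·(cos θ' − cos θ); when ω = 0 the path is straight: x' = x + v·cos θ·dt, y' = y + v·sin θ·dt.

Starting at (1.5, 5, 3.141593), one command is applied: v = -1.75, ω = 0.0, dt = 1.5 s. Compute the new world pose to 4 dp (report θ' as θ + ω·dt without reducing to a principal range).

θ' = 3.1416 + 0.0·1.5 = 3.1416
ω = 0 → straight: x' = 1.5 + -1.75·cos(3.1416)·1.5 = 4.1250
y' = 5 + -1.75·sin(3.1416)·1.5 = 5.0000

(4.1250, 5.0000, 3.1416)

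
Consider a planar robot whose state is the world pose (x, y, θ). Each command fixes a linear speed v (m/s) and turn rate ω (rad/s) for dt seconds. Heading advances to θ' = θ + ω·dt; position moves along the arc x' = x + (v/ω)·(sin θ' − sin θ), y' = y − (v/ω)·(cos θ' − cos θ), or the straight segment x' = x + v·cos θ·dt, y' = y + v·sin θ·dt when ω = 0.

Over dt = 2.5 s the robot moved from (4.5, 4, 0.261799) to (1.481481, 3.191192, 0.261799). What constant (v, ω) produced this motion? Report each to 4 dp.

Δθ = 0.261799 − 0.261799 = 0.000000
ω = Δθ/dt = 0.000000/2.5 = 0.0000
ω = 0 → v = (Δx·cos θ + Δy·sin θ)/dt = -1.2500

v = -1.2500, ω = 0.0000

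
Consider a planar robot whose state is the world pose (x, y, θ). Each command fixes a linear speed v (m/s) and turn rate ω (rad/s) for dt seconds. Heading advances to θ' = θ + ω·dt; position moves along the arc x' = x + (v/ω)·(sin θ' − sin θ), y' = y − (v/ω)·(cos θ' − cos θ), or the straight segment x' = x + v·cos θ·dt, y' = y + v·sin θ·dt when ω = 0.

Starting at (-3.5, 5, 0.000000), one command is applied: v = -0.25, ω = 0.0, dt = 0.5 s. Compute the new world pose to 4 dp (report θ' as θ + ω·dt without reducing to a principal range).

θ' = 0.0000 + 0.0·0.5 = 0.0000
ω = 0 → straight: x' = -3.5 + -0.25·cos(0.0000)·0.5 = -3.6250
y' = 5 + -0.25·sin(0.0000)·0.5 = 5.0000

(-3.6250, 5.0000, 0.0000)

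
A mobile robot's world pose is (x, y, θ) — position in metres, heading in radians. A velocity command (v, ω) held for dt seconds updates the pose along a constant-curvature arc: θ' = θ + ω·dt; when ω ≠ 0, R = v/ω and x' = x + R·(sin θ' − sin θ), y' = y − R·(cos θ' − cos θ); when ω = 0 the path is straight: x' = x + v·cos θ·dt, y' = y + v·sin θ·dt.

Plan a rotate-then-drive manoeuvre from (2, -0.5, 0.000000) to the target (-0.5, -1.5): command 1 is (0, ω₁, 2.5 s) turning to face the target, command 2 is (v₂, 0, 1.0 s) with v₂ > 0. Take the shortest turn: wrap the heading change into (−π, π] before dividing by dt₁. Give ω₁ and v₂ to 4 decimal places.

heading to target = atan2(-1.5−-0.5, -0.5−2) = -2.7611
Δθ = wrap(-2.7611 − 0.0000) = -2.7611; ω₁ = Δθ/dt₁ = -1.1044
distance = √((-0.5−2)² + (-1.5−-0.5)²) = 2.6926; v₂ = distance/dt₂ = 2.6926

ω₁ = -1.1044, v₂ = 2.6926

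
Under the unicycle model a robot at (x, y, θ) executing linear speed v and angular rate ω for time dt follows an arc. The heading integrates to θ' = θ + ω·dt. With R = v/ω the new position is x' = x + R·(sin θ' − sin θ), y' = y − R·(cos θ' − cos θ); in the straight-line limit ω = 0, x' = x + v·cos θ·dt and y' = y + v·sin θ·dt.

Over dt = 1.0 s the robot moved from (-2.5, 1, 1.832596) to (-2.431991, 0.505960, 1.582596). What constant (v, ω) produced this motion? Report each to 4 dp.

v = -0.5000, ω = -0.2500

Δθ = 1.582596 − 1.832596 = -0.250000
ω = Δθ/dt = -0.250000/1.0 = -0.2500
R = −Δy/(cos θ' − cos θ) = 2.0000
v = R·ω = 2.0000·-0.2500 = -0.5000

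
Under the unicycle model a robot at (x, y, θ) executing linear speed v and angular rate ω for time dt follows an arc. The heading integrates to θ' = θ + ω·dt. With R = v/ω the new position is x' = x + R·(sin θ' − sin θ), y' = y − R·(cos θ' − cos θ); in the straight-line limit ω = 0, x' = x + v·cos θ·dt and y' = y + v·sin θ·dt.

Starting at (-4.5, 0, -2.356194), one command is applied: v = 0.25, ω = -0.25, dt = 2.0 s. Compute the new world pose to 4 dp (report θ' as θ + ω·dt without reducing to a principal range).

θ' = -2.3562 + -0.25·2.0 = -2.8562
R = v/ω = 0.25/-0.25 = -1.0000
x' = -4.5 + -1.0000·(sin -2.8562 − sin -2.3562) = -4.9256
y' = 0 − -1.0000·(cos -2.8562 − cos -2.3562) = -0.2524

(-4.9256, -0.2524, -2.8562)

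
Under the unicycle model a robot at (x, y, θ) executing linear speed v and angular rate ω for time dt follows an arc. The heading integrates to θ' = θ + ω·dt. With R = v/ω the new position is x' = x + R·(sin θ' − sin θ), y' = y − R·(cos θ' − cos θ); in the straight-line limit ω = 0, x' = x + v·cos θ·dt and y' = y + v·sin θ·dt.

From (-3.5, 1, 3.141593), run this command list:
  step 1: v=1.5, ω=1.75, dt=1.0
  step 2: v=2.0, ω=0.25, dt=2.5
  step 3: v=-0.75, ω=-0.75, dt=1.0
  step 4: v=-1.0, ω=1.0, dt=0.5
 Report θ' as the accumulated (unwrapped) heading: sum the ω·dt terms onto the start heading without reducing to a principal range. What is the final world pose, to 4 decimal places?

(-2.4741, -3.2080, 5.2666)

step 1: θ'=4.8916 (R=0.8571) → pose (-4.3434, -0.0099, 4.8916)
step 2: θ'=5.5166 (R=8.0000) → pose (-2.0210, -4.3462, 5.5166)
step 3: θ'=4.7666 (R=1.0000) → pose (-2.3259, -3.6801, 4.7666)
step 4: θ'=5.2666 (R=-1.0000) → pose (-2.4741, -3.2080, 5.2666)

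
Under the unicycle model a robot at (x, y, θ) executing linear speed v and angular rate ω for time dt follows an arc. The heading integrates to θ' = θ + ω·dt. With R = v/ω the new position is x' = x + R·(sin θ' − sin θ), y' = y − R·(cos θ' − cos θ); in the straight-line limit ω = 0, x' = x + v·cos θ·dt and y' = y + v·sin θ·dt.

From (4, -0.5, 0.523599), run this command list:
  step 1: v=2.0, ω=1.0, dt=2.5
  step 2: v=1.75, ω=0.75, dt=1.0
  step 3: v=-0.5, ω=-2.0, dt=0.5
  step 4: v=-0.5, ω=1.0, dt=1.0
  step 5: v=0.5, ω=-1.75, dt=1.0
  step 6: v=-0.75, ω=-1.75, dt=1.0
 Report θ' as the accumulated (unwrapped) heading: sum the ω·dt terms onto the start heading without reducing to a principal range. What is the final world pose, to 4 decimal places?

step 1: θ'=3.0236 (R=2.0000) → pose (3.2354, 3.2181, 3.0236)
step 2: θ'=3.7736 (R=2.3333) → pose (1.5823, 2.7837, 3.7736)
step 3: θ'=2.7736 (R=0.2500) → pose (1.8199, 2.8152, 2.7736)
step 4: θ'=3.7736 (R=-0.5000) → pose (2.2952, 2.8783, 3.7736)
step 5: θ'=2.0236 (R=-0.2857) → pose (1.8695, 2.9839, 2.0236)
step 6: θ'=0.2736 (R=0.4286) → pose (1.5999, 2.3837, 0.2736)

(1.5999, 2.3837, 0.2736)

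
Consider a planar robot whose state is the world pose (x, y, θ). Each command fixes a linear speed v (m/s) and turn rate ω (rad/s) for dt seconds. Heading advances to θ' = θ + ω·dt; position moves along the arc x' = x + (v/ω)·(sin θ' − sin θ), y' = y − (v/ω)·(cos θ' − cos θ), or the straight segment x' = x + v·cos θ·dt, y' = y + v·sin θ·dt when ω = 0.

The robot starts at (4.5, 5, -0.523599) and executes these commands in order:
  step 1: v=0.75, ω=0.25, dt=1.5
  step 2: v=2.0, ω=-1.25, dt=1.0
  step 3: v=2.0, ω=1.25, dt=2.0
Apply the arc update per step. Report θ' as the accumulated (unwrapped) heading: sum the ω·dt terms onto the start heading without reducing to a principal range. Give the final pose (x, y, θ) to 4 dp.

step 1: θ'=-0.1486 (R=3.0000) → pose (5.5558, 4.6311, -0.1486)
step 2: θ'=-1.3986 (R=-1.6000) → pose (6.8953, 3.3229, -1.3986)
step 3: θ'=1.1014 (R=1.6000) → pose (9.8986, 2.8733, 1.1014)

(9.8986, 2.8733, 1.1014)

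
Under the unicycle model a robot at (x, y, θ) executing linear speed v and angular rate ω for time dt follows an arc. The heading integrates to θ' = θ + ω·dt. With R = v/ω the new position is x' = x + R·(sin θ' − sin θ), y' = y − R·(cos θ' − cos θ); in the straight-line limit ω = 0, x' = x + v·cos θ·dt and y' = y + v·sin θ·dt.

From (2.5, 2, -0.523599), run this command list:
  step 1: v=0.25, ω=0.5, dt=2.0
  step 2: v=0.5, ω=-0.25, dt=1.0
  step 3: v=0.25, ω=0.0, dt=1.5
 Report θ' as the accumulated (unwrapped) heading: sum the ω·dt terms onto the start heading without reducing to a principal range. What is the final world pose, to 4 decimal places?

(3.8129, 2.2445, 0.2264)

step 1: θ'=0.4764 (R=0.5000) → pose (2.9793, 1.9887, 0.4764)
step 2: θ'=0.2264 (R=-2.0000) → pose (3.4475, 2.1603, 0.2264)
step 3: θ'=0.2264 (straight) → pose (3.8129, 2.2445, 0.2264)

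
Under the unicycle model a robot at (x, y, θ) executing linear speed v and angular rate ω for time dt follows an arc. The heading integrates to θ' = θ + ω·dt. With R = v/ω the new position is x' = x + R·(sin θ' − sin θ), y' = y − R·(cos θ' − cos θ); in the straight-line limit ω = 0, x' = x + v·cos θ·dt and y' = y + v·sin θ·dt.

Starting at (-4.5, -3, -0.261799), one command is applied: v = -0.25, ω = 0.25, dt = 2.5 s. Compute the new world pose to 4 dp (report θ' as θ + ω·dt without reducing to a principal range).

(-5.1141, -3.0312, 0.3632)

θ' = -0.2618 + 0.25·2.5 = 0.3632
R = v/ω = -0.25/0.25 = -1.0000
x' = -4.5 + -1.0000·(sin 0.3632 − sin -0.2618) = -5.1141
y' = -3 − -1.0000·(cos 0.3632 − cos -0.2618) = -3.0312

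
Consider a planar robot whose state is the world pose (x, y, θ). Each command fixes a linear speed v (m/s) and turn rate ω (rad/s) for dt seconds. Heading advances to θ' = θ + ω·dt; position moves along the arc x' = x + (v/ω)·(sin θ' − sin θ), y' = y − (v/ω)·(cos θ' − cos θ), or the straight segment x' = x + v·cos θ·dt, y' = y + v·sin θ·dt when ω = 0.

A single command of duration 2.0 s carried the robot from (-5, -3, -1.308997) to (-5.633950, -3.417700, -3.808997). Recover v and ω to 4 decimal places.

v = 0.5000, ω = -1.2500

Δθ = -3.808997 − -1.308997 = -2.500000
ω = Δθ/dt = -2.500000/2.0 = -1.2500
R = Δx/(sin θ' − sin θ) = -0.4000
v = R·ω = -0.4000·-1.2500 = 0.5000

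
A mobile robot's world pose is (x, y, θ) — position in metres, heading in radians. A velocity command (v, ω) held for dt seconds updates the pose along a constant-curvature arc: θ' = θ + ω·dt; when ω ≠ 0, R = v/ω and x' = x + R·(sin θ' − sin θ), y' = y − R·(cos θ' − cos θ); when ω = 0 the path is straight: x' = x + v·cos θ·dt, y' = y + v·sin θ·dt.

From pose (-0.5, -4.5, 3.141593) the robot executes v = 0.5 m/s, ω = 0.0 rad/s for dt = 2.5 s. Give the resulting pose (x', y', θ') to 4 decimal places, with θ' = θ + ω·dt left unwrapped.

(-1.7500, -4.5000, 3.1416)

θ' = 3.1416 + 0.0·2.5 = 3.1416
ω = 0 → straight: x' = -0.5 + 0.5·cos(3.1416)·2.5 = -1.7500
y' = -4.5 + 0.5·sin(3.1416)·2.5 = -4.5000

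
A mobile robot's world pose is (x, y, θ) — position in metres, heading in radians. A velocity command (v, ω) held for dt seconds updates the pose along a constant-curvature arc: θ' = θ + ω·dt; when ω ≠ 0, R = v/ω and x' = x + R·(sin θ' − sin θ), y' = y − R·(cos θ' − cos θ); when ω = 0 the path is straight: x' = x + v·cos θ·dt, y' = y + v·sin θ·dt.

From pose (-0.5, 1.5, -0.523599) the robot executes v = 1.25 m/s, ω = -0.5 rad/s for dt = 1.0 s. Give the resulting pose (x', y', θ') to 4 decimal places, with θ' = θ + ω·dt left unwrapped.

θ' = -0.5236 + -0.5·1.0 = -1.0236
R = v/ω = 1.25/-0.5 = -2.5000
x' = -0.5 + -2.5000·(sin -1.0236 − sin -0.5236) = 0.3850
y' = 1.5 − -2.5000·(cos -1.0236 − cos -0.5236) = 0.6357

(0.3850, 0.6357, -1.0236)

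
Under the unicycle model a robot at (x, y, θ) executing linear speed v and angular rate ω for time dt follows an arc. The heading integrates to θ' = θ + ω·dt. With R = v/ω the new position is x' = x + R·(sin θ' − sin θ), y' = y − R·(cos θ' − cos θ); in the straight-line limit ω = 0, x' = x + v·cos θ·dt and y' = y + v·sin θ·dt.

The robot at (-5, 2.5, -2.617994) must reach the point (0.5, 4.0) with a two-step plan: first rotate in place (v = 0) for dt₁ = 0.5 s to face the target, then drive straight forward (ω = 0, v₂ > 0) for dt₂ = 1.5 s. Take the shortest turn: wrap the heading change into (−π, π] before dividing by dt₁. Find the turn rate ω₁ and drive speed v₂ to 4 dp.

ω₁ = 5.7685, v₂ = 3.8006

heading to target = atan2(4−2.5, 0.5−-5) = 0.2663
Δθ = wrap(0.2663 − -2.6180) = 2.8842; ω₁ = Δθ/dt₁ = 5.7685
distance = √((0.5−-5)² + (4−2.5)²) = 5.7009; v₂ = distance/dt₂ = 3.8006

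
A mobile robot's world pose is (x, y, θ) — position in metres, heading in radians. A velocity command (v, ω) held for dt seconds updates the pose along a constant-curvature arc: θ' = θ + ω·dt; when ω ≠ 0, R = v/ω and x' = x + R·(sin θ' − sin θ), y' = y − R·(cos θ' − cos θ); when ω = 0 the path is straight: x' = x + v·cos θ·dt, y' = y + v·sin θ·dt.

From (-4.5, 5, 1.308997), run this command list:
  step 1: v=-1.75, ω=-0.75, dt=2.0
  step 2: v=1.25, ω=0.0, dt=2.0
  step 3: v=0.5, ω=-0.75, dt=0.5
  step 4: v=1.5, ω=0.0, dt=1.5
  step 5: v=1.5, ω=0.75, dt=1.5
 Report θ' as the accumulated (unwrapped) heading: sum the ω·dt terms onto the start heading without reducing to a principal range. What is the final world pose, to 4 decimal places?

step 1: θ'=-0.1910 (R=2.3333) → pose (-7.1968, 3.3130, -0.1910)
step 2: θ'=-0.1910 (straight) → pose (-4.7423, 2.8384, -0.1910)
step 3: θ'=-0.5660 (R=-0.6667) → pose (-4.5113, 2.7466, -0.5660)
step 4: θ'=-0.5660 (straight) → pose (-2.6122, 1.5400, -0.5660)
step 5: θ'=0.5590 (R=2.0000) → pose (-0.4790, 1.5325, 0.5590)

(-0.4790, 1.5325, 0.5590)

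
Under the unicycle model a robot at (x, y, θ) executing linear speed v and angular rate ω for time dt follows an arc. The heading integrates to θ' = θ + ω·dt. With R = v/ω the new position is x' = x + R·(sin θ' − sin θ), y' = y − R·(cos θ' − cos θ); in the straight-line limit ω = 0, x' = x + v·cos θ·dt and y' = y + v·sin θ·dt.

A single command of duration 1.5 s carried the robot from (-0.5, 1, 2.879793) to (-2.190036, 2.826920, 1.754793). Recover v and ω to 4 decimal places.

v = 1.7500, ω = -0.7500

Δθ = 1.754793 − 2.879793 = -1.125000
ω = Δθ/dt = -1.125000/1.5 = -0.7500
R = −Δy/(cos θ' − cos θ) = -2.3333
v = R·ω = -2.3333·-0.7500 = 1.7500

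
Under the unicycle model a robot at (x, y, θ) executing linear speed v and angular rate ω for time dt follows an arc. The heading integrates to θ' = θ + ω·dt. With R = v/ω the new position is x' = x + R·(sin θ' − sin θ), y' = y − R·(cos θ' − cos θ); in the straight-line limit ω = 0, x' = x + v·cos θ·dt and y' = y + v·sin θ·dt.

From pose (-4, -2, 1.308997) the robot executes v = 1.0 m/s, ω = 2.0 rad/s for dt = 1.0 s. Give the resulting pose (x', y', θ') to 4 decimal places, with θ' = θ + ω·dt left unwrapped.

(-4.5663, -1.3776, 3.3090)

θ' = 1.3090 + 2.0·1.0 = 3.3090
R = v/ω = 1.0/2.0 = 0.5000
x' = -4 + 0.5000·(sin 3.3090 − sin 1.3090) = -4.5663
y' = -2 − 0.5000·(cos 3.3090 − cos 1.3090) = -1.3776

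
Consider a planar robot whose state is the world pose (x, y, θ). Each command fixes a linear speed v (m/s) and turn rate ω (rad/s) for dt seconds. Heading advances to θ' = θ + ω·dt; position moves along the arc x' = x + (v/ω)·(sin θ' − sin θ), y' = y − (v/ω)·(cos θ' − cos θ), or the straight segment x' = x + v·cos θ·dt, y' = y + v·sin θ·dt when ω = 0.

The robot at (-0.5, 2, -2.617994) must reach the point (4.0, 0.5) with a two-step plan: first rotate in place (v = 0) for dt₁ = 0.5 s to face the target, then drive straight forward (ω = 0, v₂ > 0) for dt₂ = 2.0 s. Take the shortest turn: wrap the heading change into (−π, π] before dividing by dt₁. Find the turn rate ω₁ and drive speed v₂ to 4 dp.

ω₁ = 4.5925, v₂ = 2.3717

heading to target = atan2(0.5−2, 4−-0.5) = -0.3218
Δθ = wrap(-0.3218 − -2.6180) = 2.2962; ω₁ = Δθ/dt₁ = 4.5925
distance = √((4−-0.5)² + (0.5−2)²) = 4.7434; v₂ = distance/dt₂ = 2.3717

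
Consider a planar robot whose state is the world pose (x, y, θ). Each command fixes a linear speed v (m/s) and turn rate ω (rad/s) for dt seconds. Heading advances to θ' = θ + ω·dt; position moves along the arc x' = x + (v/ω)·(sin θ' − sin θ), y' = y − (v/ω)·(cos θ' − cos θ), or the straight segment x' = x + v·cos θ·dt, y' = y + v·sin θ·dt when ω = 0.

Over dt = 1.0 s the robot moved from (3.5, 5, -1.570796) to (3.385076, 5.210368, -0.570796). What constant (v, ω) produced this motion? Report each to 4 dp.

Δθ = -0.570796 − -1.570796 = 1.000000
ω = Δθ/dt = 1.000000/1.0 = 1.0000
R = −Δy/(cos θ' − cos θ) = -0.2500
v = R·ω = -0.2500·1.0000 = -0.2500

v = -0.2500, ω = 1.0000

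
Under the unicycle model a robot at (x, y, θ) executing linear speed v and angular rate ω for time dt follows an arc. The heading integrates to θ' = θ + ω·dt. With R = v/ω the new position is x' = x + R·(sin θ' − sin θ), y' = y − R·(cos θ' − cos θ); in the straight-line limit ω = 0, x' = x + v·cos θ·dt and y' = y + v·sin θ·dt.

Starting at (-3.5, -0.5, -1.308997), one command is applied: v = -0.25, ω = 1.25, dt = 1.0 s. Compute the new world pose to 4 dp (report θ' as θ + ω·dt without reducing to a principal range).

θ' = -1.3090 + 1.25·1.0 = -0.0590
R = v/ω = -0.25/1.25 = -0.2000
x' = -3.5 + -0.2000·(sin -0.0590 − sin -1.3090) = -3.6814
y' = -0.5 − -0.2000·(cos -0.0590 − cos -1.3090) = -0.3521

(-3.6814, -0.3521, -0.0590)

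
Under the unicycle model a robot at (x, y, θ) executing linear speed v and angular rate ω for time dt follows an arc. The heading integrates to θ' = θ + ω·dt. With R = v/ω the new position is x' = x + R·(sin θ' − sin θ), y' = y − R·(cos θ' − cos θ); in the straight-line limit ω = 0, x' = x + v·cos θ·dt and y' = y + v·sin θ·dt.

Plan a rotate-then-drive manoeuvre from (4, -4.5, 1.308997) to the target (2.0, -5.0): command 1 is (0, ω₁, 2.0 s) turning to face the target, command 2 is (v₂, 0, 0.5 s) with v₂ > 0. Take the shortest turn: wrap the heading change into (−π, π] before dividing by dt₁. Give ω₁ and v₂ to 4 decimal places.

heading to target = atan2(-5−-4.5, 2−4) = -2.8966
Δθ = wrap(-2.8966 − 1.3090) = 2.0776; ω₁ = Δθ/dt₁ = 1.0388
distance = √((2−4)² + (-5−-4.5)²) = 2.0616; v₂ = distance/dt₂ = 4.1231

ω₁ = 1.0388, v₂ = 4.1231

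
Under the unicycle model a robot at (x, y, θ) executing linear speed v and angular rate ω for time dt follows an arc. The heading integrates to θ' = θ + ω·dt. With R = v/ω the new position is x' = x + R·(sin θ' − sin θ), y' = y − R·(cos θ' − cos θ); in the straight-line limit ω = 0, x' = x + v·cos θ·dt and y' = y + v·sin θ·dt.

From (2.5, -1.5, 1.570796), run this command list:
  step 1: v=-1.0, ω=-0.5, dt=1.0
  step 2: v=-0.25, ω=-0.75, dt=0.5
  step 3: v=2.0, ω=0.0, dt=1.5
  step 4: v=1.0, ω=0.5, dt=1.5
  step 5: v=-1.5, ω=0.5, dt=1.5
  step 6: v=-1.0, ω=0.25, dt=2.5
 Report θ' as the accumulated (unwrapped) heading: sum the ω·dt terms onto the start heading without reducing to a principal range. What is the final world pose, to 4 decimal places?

step 1: θ'=1.0708 (R=2.0000) → pose (2.2552, -2.4589, 1.0708)
step 2: θ'=0.6958 (R=0.3333) → pose (2.1763, -2.5549, 0.6958)
step 3: θ'=0.6958 (straight) → pose (4.4789, -0.6319, 0.6958)
step 4: θ'=1.4458 (R=2.0000) → pose (5.1813, 0.6538, 1.4458)
step 5: θ'=2.1958 (R=-3.0000) → pose (5.7250, -1.4755, 2.1958)
step 6: θ'=2.8208 (R=-4.0000) → pose (7.7076, -2.9310, 2.8208)

(7.7076, -2.9310, 2.8208)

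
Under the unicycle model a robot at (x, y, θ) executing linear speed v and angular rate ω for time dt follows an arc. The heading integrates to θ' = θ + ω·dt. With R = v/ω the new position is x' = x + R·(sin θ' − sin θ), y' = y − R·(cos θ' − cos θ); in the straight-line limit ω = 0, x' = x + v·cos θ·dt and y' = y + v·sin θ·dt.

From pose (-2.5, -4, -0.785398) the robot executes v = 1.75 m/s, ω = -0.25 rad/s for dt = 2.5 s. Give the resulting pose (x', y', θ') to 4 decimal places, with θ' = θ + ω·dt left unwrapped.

θ' = -0.7854 + -0.25·2.5 = -1.4104
R = v/ω = 1.75/-0.25 = -7.0000
x' = -2.5 + -7.0000·(sin -1.4104 − sin -0.7854) = -0.5396
y' = -4 − -7.0000·(cos -1.4104 − cos -0.7854) = -7.8318

(-0.5396, -7.8318, -1.4104)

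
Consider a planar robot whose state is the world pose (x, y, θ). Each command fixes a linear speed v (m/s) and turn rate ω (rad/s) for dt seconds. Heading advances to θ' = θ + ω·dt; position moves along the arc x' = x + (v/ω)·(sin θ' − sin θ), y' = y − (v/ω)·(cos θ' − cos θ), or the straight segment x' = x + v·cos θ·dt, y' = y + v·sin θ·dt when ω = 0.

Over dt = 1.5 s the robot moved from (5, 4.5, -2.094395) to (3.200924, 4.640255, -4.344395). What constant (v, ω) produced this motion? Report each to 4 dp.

v = 1.5000, ω = -1.5000

Δθ = -4.344395 − -2.094395 = -2.250000
ω = Δθ/dt = -2.250000/1.5 = -1.5000
R = Δx/(sin θ' − sin θ) = -1.0000
v = R·ω = -1.0000·-1.5000 = 1.5000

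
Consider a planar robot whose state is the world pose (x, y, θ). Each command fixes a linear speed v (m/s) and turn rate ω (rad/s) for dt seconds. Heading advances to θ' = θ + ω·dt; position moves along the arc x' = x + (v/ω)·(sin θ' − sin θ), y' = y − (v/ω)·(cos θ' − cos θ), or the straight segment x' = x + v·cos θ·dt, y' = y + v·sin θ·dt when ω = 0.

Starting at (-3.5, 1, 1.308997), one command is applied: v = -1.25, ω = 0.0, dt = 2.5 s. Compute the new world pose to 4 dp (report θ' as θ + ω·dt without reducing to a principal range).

(-4.3088, -2.0185, 1.3090)

θ' = 1.3090 + 0.0·2.5 = 1.3090
ω = 0 → straight: x' = -3.5 + -1.25·cos(1.3090)·2.5 = -4.3088
y' = 1 + -1.25·sin(1.3090)·2.5 = -2.0185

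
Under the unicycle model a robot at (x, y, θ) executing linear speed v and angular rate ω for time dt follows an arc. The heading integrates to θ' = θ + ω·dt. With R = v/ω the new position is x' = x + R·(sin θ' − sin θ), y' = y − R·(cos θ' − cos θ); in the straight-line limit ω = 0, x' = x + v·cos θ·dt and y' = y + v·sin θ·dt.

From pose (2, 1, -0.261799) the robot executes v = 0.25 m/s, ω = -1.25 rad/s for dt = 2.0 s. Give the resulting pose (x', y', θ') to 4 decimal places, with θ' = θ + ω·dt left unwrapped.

θ' = -0.2618 + -1.25·2.0 = -2.7618
R = v/ω = 0.25/-1.25 = -0.2000
x' = 2 + -0.2000·(sin -2.7618 − sin -0.2618) = 2.0224
y' = 1 − -0.2000·(cos -2.7618 − cos -0.2618) = 0.6211

(2.0224, 0.6211, -2.7618)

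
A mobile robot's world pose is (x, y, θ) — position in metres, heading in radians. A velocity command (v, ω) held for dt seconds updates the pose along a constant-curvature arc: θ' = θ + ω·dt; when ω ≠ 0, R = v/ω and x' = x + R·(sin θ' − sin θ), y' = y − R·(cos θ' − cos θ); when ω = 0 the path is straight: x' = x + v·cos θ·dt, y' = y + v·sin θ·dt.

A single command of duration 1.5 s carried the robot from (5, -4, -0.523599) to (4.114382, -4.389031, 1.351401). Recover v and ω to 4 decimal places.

v = -0.7500, ω = 1.2500

Δθ = 1.351401 − -0.523599 = 1.875000
ω = Δθ/dt = 1.875000/1.5 = 1.2500
R = Δx/(sin θ' − sin θ) = -0.6000
v = R·ω = -0.6000·1.2500 = -0.7500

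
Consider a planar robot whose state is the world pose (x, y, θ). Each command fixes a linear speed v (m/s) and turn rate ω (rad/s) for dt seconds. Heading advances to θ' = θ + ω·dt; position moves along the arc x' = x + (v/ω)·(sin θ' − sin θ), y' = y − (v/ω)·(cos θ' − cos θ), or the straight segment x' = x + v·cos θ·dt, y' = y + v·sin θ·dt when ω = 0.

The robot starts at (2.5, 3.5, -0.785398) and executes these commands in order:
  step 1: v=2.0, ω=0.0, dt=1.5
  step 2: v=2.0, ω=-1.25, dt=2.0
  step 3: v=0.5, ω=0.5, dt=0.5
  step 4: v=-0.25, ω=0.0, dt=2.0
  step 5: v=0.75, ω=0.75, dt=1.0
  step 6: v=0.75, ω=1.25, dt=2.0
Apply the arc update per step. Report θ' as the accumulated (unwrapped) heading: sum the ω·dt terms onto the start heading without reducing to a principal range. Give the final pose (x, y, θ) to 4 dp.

(3.4402, -2.5970, 0.2146)

step 1: θ'=-0.7854 (straight) → pose (4.6213, 1.3787, -0.7854)
step 2: θ'=-3.2854 (R=-1.6000) → pose (3.2607, -1.3362, -3.2854)
step 3: θ'=-3.0354 (R=1.0000) → pose (3.0113, -1.3315, -3.0354)
step 4: θ'=-3.0354 (straight) → pose (3.5085, -1.2785, -3.0354)
step 5: θ'=-2.2854 (R=1.0000) → pose (2.8592, -1.6175, -2.2854)
step 6: θ'=0.2146 (R=0.6000) → pose (3.4402, -2.5970, 0.2146)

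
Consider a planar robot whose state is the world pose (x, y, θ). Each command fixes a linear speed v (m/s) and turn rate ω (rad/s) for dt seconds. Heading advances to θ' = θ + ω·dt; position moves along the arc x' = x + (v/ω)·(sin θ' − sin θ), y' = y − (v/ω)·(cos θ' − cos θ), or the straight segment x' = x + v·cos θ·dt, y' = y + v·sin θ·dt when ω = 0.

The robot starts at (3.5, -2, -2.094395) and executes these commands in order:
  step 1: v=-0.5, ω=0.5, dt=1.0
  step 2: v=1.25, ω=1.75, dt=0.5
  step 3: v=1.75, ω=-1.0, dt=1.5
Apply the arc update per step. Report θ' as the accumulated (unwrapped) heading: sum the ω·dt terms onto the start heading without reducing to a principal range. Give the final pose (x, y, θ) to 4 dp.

(4.1186, -4.4512, -2.2194)

step 1: θ'=-1.5944 (R=-1.0000) → pose (3.6337, -1.5236, -1.5944)
step 2: θ'=-0.7194 (R=0.7143) → pose (3.8771, -2.0777, -0.7194)
step 3: θ'=-2.2194 (R=-1.7500) → pose (4.1186, -4.4512, -2.2194)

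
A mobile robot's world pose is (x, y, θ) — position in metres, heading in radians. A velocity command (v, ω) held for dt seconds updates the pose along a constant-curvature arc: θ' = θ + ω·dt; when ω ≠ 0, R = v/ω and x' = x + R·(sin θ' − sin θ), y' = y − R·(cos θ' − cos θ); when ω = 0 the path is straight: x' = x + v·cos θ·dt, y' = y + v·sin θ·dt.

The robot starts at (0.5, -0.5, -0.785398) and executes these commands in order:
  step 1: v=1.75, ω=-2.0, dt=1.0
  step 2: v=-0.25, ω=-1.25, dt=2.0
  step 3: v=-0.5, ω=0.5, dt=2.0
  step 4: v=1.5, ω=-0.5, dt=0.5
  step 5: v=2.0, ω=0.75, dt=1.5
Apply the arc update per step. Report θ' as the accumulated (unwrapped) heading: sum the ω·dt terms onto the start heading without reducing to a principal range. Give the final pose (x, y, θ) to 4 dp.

step 1: θ'=-2.7854 (R=-0.8750) → pose (0.1864, -1.9388, -2.7854)
step 2: θ'=-5.2854 (R=0.2000) → pose (0.4242, -2.2347, -5.2854)
step 3: θ'=-4.2854 (R=-1.0000) → pose (0.3543, -3.1910, -4.2854)
step 4: θ'=-4.5354 (R=-3.0000) → pose (0.1318, -2.4768, -4.5354)
step 5: θ'=-3.4104 (R=2.6667) → pose (-1.7850, -0.3754, -3.4104)

(-1.7850, -0.3754, -3.4104)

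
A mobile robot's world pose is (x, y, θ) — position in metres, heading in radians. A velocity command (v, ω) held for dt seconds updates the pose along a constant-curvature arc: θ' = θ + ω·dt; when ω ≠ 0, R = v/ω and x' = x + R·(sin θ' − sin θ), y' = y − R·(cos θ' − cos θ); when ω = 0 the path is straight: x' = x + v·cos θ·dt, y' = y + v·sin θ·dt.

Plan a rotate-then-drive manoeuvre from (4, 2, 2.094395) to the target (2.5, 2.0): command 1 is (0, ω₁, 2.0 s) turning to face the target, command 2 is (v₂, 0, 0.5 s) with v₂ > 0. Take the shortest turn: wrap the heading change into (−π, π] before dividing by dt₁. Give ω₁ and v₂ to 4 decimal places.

heading to target = atan2(2−2, 2.5−4) = 3.1416
Δθ = wrap(3.1416 − 2.0944) = 1.0472; ω₁ = Δθ/dt₁ = 0.5236
distance = √((2.5−4)² + (2−2)²) = 1.5000; v₂ = distance/dt₂ = 3.0000

ω₁ = 0.5236, v₂ = 3.0000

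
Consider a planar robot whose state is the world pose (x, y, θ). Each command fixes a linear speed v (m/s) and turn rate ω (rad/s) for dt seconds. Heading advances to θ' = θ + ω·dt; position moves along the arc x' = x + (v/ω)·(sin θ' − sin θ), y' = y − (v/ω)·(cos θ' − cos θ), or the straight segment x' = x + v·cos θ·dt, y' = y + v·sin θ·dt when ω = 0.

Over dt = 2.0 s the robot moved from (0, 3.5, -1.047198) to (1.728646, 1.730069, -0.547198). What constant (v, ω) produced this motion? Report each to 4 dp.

v = 1.2500, ω = 0.2500

Δθ = -0.547198 − -1.047198 = 0.500000
ω = Δθ/dt = 0.500000/2.0 = 0.2500
R = −Δy/(cos θ' − cos θ) = 5.0000
v = R·ω = 5.0000·0.2500 = 1.2500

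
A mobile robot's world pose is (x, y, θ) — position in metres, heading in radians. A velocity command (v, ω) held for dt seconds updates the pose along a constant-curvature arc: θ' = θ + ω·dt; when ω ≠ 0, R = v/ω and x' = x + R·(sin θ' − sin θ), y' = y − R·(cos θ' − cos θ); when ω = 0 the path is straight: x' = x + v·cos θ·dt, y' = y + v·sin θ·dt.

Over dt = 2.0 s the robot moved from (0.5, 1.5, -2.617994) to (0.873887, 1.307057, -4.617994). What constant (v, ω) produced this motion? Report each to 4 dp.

Δθ = -4.617994 − -2.617994 = -2.000000
ω = Δθ/dt = -2.000000/2.0 = -1.0000
R = Δx/(sin θ' − sin θ) = 0.2500
v = R·ω = 0.2500·-1.0000 = -0.2500

v = -0.2500, ω = -1.0000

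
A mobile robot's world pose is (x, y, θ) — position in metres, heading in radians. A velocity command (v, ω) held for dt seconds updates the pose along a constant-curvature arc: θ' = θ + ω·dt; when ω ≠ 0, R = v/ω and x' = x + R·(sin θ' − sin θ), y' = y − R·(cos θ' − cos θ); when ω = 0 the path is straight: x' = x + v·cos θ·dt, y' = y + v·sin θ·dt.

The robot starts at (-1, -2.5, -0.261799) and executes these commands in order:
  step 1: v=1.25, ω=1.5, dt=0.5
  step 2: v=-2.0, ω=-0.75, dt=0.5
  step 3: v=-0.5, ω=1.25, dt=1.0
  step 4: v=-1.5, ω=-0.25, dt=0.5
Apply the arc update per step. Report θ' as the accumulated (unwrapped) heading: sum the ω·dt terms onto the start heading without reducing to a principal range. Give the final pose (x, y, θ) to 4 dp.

step 1: θ'=0.4882 (R=0.8333) → pose (-0.3935, -2.4310, 0.4882)
step 2: θ'=0.1132 (R=2.6667) → pose (-1.3430, -2.7255, 0.1132)
step 3: θ'=1.3632 (R=-0.4000) → pose (-1.6892, -3.0405, 1.3632)
step 4: θ'=1.2382 (R=6.0000) → pose (-1.8892, -3.7628, 1.2382)

(-1.8892, -3.7628, 1.2382)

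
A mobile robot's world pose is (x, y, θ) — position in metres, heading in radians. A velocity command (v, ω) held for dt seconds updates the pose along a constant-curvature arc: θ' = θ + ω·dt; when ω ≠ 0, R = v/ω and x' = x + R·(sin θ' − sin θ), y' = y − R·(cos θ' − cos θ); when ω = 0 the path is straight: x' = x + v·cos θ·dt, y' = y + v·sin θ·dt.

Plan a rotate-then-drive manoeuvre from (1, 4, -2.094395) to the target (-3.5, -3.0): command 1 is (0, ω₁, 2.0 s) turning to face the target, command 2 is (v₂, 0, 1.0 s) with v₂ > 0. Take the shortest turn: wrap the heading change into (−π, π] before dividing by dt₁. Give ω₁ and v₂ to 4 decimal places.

heading to target = atan2(-3−4, -3.5−1) = -2.1421
Δθ = wrap(-2.1421 − -2.0944) = -0.0477; ω₁ = Δθ/dt₁ = -0.0239
distance = √((-3.5−1)² + (-3−4)²) = 8.3217; v₂ = distance/dt₂ = 8.3217

ω₁ = -0.0239, v₂ = 8.3217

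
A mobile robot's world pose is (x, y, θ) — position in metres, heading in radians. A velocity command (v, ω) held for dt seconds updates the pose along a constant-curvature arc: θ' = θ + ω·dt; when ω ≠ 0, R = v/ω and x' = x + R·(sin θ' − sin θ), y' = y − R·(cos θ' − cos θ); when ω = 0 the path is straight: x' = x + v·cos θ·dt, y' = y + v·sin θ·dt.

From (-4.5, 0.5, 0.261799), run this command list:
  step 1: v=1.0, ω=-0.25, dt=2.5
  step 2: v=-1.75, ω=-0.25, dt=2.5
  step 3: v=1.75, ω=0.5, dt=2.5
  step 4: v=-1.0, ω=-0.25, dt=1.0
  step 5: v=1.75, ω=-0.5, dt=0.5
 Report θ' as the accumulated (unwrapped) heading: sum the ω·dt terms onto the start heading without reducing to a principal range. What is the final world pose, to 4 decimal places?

(-1.6945, 1.3777, -0.2382)

step 1: θ'=-0.3632 (R=-4.0000) → pose (-2.0437, 0.3754, -0.3632)
step 2: θ'=-0.9882 (R=7.0000) → pose (-5.4020, 3.0674, -0.9882)
step 3: θ'=0.2618 (R=3.5000) → pose (-1.5735, 1.6123, 0.2618)
step 4: θ'=0.0118 (R=4.0000) → pose (-2.5616, 1.4763, 0.0118)
step 5: θ'=-0.2382 (R=-3.5000) → pose (-1.6945, 1.3777, -0.2382)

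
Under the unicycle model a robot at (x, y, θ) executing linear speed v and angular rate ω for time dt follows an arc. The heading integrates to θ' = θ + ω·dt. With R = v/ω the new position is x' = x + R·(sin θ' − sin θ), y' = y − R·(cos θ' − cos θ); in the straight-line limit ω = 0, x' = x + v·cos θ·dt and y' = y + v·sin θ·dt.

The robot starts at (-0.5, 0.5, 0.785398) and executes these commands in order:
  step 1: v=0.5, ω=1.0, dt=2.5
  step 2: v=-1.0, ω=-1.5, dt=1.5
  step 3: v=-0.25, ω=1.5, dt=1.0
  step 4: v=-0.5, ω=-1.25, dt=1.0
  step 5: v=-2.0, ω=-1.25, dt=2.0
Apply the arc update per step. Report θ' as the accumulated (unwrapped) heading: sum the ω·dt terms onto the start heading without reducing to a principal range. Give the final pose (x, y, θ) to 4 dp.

(-3.0868, -0.4223, -1.2146)

step 1: θ'=3.2854 (R=0.5000) → pose (-0.9252, 1.3484, 3.2854)
step 2: θ'=1.0354 (R=0.6667) → pose (-0.2563, 0.3485, 1.0354)
step 3: θ'=2.5354 (R=-0.1667) → pose (-0.2079, 0.1265, 2.5354)
step 4: θ'=1.2854 (R=0.4000) → pose (-0.0520, -0.3149, 1.2854)
step 5: θ'=-1.2146 (R=1.6000) → pose (-3.0868, -0.4223, -1.2146)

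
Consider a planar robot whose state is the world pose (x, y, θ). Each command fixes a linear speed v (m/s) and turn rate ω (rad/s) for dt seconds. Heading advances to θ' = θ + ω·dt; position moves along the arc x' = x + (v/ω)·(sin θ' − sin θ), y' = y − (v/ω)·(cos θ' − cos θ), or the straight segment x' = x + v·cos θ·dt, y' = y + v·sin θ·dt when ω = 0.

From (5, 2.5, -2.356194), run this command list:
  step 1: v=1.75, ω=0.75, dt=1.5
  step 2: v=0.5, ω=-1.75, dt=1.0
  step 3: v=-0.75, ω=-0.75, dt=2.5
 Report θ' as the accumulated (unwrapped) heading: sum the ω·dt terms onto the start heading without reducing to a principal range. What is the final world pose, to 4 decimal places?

step 1: θ'=-1.2312 (R=2.3333) → pose (4.4498, 0.0728, -1.2312)
step 2: θ'=-2.9812 (R=-0.2857) → pose (4.2261, -0.3044, -2.9812)
step 3: θ'=-4.8562 (R=1.0000) → pose (5.3755, -1.4349, -4.8562)

(5.3755, -1.4349, -4.8562)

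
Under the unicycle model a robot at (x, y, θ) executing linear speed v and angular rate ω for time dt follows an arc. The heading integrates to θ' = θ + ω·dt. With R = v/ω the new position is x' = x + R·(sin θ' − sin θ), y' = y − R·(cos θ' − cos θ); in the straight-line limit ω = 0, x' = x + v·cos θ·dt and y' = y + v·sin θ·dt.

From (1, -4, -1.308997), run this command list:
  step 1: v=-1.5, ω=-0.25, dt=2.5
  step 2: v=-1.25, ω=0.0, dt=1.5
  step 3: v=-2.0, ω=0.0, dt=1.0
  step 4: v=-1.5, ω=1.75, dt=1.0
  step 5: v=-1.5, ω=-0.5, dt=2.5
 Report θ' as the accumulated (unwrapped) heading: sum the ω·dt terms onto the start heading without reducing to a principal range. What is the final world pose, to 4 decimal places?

(-0.5039, 6.9942, -1.4340)

step 1: θ'=-1.9340 (R=6.0000) → pose (1.1870, -0.3155, -1.9340)
step 2: θ'=-1.9340 (straight) → pose (1.8531, 1.4372, -1.9340)
step 3: θ'=-1.9340 (straight) → pose (2.5636, 3.3067, -1.9340)
step 4: θ'=-0.1840 (R=-0.8571) → pose (1.9192, 4.4539, -0.1840)
step 5: θ'=-1.4340 (R=3.0000) → pose (-0.5039, 6.9942, -1.4340)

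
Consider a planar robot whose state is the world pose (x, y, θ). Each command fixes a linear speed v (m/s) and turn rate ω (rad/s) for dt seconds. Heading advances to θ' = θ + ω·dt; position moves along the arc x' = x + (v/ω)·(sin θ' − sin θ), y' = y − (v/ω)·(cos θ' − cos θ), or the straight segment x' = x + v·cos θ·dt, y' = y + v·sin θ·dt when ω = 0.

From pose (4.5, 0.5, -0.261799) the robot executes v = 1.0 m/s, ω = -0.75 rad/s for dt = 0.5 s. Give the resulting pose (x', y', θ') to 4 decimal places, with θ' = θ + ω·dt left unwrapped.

(4.9477, 0.2841, -0.6368)

θ' = -0.2618 + -0.75·0.5 = -0.6368
R = v/ω = 1.0/-0.75 = -1.3333
x' = 4.5 + -1.3333·(sin -0.6368 − sin -0.2618) = 4.9477
y' = 0.5 − -1.3333·(cos -0.6368 − cos -0.2618) = 0.2841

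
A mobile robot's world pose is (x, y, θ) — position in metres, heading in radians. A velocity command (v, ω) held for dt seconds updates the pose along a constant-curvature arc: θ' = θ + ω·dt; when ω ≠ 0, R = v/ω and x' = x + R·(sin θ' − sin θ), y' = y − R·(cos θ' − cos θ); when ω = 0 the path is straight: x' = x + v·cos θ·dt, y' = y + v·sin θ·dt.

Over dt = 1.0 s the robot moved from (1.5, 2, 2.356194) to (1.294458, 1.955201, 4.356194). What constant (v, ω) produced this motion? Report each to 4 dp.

v = 0.2500, ω = 2.0000

Δθ = 4.356194 − 2.356194 = 2.000000
ω = Δθ/dt = 2.000000/1.0 = 2.0000
R = Δx/(sin θ' − sin θ) = 0.1250
v = R·ω = 0.1250·2.0000 = 0.2500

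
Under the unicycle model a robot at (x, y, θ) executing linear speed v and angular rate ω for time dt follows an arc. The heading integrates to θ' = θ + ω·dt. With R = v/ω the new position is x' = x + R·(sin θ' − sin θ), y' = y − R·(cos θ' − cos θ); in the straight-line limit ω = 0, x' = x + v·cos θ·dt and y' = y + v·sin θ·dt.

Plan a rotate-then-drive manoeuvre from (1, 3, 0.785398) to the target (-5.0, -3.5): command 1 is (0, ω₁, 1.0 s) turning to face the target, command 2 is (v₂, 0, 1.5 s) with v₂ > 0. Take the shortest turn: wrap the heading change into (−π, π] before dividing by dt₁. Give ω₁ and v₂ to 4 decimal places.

ω₁ = -3.1016, v₂ = 5.8973

heading to target = atan2(-3.5−3, -5−1) = -2.3162
Δθ = wrap(-2.3162 − 0.7854) = -3.1016; ω₁ = Δθ/dt₁ = -3.1016
distance = √((-5−1)² + (-3.5−3)²) = 8.8459; v₂ = distance/dt₂ = 5.8973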